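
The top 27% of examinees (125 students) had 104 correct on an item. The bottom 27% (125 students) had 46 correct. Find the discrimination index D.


p_upper = 104/125 = 0.832
p_lower = 46/125 = 0.368
D = 0.832 - 0.368 = 0.464

0.464


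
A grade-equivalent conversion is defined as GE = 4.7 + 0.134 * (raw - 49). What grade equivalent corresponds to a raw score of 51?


raw - median = 51 - 49 = 2
slope * diff = 0.134 * 2 = 0.268
GE = 4.7 + 0.268
GE = 4.968

4.968


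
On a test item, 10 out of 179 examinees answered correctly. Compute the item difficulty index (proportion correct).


Item difficulty p = number correct / total examinees
p = 10 / 179
p = 0.0559

0.0559


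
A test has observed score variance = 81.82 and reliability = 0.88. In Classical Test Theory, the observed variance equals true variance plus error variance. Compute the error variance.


var_true = rxx * var_obs = 0.88 * 81.82 = 72.0016
var_error = var_obs - var_true
var_error = 81.82 - 72.0016
var_error = 9.8184

9.8184


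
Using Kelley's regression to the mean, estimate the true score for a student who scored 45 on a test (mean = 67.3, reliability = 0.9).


T_est = rxx * X + (1 - rxx) * mean
T_est = 0.9 * 45 + 0.1 * 67.3
T_est = 40.5 + 6.73
T_est = 47.23

47.23


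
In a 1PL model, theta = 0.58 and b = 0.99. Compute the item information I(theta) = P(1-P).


P = 1/(1+exp(-(0.58-0.99))) = 0.3989
I = P*(1-P) = 0.3989 * 0.6011
I = 0.2398

0.2398


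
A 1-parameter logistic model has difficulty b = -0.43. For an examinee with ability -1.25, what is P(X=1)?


theta - b = -1.25 - -0.43 = -0.82
exp(-(theta - b)) = exp(0.82) = 2.2705
P = 1 / (1 + 2.2705)
P = 0.3058

0.3058


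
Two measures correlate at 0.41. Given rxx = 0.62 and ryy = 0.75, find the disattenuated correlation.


r_corrected = rxy / sqrt(rxx * ryy)
= 0.41 / sqrt(0.62 * 0.75)
= 0.41 / sqrt(0.465)
= 0.41 / 0.681909
r_corrected = 0.6013

0.6013


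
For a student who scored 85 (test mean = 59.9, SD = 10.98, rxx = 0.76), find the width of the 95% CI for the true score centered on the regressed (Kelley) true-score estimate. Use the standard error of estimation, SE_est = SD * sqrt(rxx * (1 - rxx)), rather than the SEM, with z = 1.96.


True score estimate = 0.76*85 + 0.24*59.9 = 78.976
SE_est = SD * sqrt(rxx * (1 - rxx)) = 10.98 * sqrt(0.76 * 0.24) = 10.98 * sqrt(0.1824) = 4.689373
CI = T_est +/- z * SE_est, so width = 2 * z * SE_est = 2 * 1.96 * 4.689373
Width = 18.3823

18.3823


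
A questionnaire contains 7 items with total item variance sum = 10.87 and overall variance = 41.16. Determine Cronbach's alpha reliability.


alpha = (k/(k-1)) * (1 - sum(si^2)/s_total^2)
= (7/6) * (1 - 10.87/41.16)
alpha = 0.8586

0.8586


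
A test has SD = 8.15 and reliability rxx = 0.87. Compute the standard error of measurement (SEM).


SEM = SD * sqrt(1 - rxx)
SEM = 8.15 * sqrt(1 - 0.87)
SEM = 8.15 * sqrt(0.13) = 8.15 * 0.360555
SEM = 2.9385

2.9385


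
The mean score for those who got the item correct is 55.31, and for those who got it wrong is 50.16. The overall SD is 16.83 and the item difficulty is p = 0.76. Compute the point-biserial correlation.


q = 1 - p = 0.24
rpb = ((M1 - M0) / SD) * sqrt(p * q)
rpb = ((55.31 - 50.16) / 16.83) * sqrt(0.76 * 0.24)
rpb = 0.1307

0.1307


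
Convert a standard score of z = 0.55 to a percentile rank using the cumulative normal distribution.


CDF(z) = 0.5 * (1 + erf(z/sqrt(2)))
erf(0.3889) = 0.4177
CDF = 0.7088
Percentile rank = 0.7088 * 100 = 70.88

70.88


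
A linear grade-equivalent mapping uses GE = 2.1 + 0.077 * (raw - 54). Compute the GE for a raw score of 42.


raw - median = 42 - 54 = -12
slope * diff = 0.077 * -12 = -0.924
GE = 2.1 + -0.924
GE = 1.176

1.176


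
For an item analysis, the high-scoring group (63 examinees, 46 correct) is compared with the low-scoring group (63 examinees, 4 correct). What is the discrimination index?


p_upper = 46/63 = 0.7302
p_lower = 4/63 = 0.0635
D = 0.7302 - 0.0635 = 0.6667

0.6667


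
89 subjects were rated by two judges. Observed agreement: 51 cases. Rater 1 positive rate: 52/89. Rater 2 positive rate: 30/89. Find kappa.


P_o = 51/89 = 0.573034
P_e = (52*30 + 37*59) / 7921 = 0.472541
kappa = (P_o - P_e) / (1 - P_e)
kappa = (0.573034 - 0.472541) / (1 - 0.472541)
kappa = 0.1905

0.1905


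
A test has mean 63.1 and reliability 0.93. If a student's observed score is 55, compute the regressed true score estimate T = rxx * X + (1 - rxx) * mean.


T_est = rxx * X + (1 - rxx) * mean
T_est = 0.93 * 55 + 0.07 * 63.1
T_est = 51.15 + 4.417
T_est = 55.567

55.567


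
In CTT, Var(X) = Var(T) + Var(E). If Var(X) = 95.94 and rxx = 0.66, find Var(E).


var_true = rxx * var_obs = 0.66 * 95.94 = 63.3204
var_error = var_obs - var_true
var_error = 95.94 - 63.3204
var_error = 32.6196

32.6196


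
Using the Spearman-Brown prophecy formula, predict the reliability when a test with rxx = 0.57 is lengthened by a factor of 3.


r_new = (n * rxx) / (1 + (n-1) * rxx)
r_new = (3 * 0.57) / (1 + 2 * 0.57)
r_new = 1.71 / 2.14
r_new = 0.7991

0.7991


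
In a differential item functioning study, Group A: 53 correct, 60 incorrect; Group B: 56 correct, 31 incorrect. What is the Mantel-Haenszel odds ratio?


Odds_A = 53/60 = 0.8833
Odds_B = 56/31 = 1.8065
OR = Odds_A / Odds_B = 0.8833 / 1.8065
Exactly, OR = (53 * 31) / (60 * 56) = 1643 / 3360
OR = 0.489

0.489


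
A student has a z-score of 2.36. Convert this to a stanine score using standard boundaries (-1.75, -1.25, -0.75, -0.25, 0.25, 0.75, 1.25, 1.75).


Stanine boundaries: [-1.75, -1.25, -0.75, -0.25, 0.25, 0.75, 1.25, 1.75]
z = 2.36
Check each boundary:
  z >= -1.75 -> could be stanine 2
  z >= -1.25 -> could be stanine 3
  z >= -0.75 -> could be stanine 4
  z >= -0.25 -> could be stanine 5
  z >= 0.25 -> could be stanine 6
  z >= 0.75 -> could be stanine 7
  z >= 1.25 -> could be stanine 8
  z >= 1.75 -> could be stanine 9
Highest qualifying boundary gives stanine = 9

9


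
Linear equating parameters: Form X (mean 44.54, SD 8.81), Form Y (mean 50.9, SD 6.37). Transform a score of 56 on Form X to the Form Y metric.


slope = SD_Y / SD_X = 6.37 / 8.81 ~ 0.723
intercept = mean_Y - slope * mean_X = 50.9 - (6.37 / 8.81) * 44.54 ~ 18.6957
Y = slope * X + intercept. To avoid rounding drift from the rounded slope/intercept, evaluate the equivalent form Y = mean_Y + SD_Y * (X - mean_X) / SD_X at full precision:
Y = 50.9 + 6.37 * (56 - 44.54) / 8.81
Y = 50.9 + 6.37 * 11.46 / 8.81
Y = 50.9 + 73.0002 / 8.81
Y = 50.9 + 8.2861
Y = 59.1861

59.1861


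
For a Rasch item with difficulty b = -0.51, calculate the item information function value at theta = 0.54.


P = 1/(1+exp(-(0.54--0.51))) = 0.7408
I = P*(1-P) = 0.7408 * 0.2592
I = 0.192

0.192


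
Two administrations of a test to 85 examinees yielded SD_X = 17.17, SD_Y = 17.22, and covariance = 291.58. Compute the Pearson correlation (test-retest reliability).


r = cov(X,Y) / (SD_X * SD_Y)
r = 291.58 / (17.17 * 17.22)
r = 291.58 / 295.6674
r = 0.9862

0.9862


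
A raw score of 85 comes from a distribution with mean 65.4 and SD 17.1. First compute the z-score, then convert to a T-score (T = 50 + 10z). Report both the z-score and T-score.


z = (X - mean) / SD = (85 - 65.4) / 17.1
z = 19.6 / 17.1
z = 1.1462
T-score = T = 50 + 10z
Carry z at full precision (z = 19.6 / 17.1) into the conversion:
T-score = 50 + 10 * (19.6 / 17.1) = 50 + 196 / 17.1
T-score = 50 + 11.462
T-score = 61.462

61.462


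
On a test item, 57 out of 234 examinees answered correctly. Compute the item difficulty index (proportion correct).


Item difficulty p = number correct / total examinees
p = 57 / 234
p = 0.2436

0.2436


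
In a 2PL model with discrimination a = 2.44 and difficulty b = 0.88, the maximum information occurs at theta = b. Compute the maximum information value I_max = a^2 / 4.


For 2PL, max info at theta = b = 0.88
I_max = a^2 / 4 = 2.44^2 / 4
= 5.9536 / 4
I_max = 1.4884

1.4884


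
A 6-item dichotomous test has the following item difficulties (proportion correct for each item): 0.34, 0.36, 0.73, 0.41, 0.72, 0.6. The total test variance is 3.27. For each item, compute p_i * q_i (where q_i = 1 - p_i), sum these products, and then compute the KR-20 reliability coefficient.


For each item, compute p_i * q_i:
  Item 1: 0.34 * 0.66 = 0.2244
  Item 2: 0.36 * 0.64 = 0.2304
  Item 3: 0.73 * 0.27 = 0.1971
  Item 4: 0.41 * 0.59 = 0.2419
  Item 5: 0.72 * 0.28 = 0.2016
  Item 6: 0.6 * 0.4 = 0.24
Sum(p_i * q_i) = 0.2244 + 0.2304 + 0.1971 + 0.2419 + 0.2016 + 0.24 = 1.3354
KR-20 = (k/(k-1)) * (1 - Sum(p_i*q_i) / Var_total)
= (6/5) * (1 - 1.3354/3.27)
= 1.2 * 0.5916
KR-20 = 0.7099

0.7099


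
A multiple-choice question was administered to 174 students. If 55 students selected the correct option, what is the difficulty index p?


Item difficulty p = number correct / total examinees
p = 55 / 174
p = 0.3161

0.3161


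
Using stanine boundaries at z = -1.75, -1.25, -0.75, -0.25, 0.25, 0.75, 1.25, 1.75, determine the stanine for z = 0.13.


Stanine boundaries: [-1.75, -1.25, -0.75, -0.25, 0.25, 0.75, 1.25, 1.75]
z = 0.13
Check each boundary:
  z >= -1.75 -> could be stanine 2
  z >= -1.25 -> could be stanine 3
  z >= -0.75 -> could be stanine 4
  z >= -0.25 -> could be stanine 5
  z < 0.25
  z < 0.75
  z < 1.25
  z < 1.75
Highest qualifying boundary gives stanine = 5

5


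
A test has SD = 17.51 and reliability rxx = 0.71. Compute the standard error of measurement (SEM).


SEM = SD * sqrt(1 - rxx)
SEM = 17.51 * sqrt(1 - 0.71)
SEM = 17.51 * sqrt(0.29) = 17.51 * 0.538516
SEM = 9.4294

9.4294


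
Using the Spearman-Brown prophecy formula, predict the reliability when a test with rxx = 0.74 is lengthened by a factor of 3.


r_new = (n * rxx) / (1 + (n-1) * rxx)
r_new = (3 * 0.74) / (1 + 2 * 0.74)
r_new = 2.22 / 2.48
r_new = 0.8952

0.8952


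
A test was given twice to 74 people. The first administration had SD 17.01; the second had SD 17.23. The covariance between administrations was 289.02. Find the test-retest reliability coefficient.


r = cov(X,Y) / (SD_X * SD_Y)
r = 289.02 / (17.01 * 17.23)
r = 289.02 / 293.0823
r = 0.9861

0.9861


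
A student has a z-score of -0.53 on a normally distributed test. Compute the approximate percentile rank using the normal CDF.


CDF(z) = 0.5 * (1 + erf(z/sqrt(2)))
erf(-0.3748) = -0.4039
CDF = 0.2981
Percentile rank = 0.2981 * 100 = 29.81

29.81


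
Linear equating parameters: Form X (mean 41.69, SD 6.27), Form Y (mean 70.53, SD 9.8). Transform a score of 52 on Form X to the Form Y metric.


slope = SD_Y / SD_X = 9.8 / 6.27 ~ 1.563
intercept = mean_Y - slope * mean_X = 70.53 - (9.8 / 6.27) * 41.69 ~ 5.3686
Y = slope * X + intercept. To avoid rounding drift from the rounded slope/intercept, evaluate the equivalent form Y = mean_Y + SD_Y * (X - mean_X) / SD_X at full precision:
Y = 70.53 + 9.8 * (52 - 41.69) / 6.27
Y = 70.53 + 9.8 * 10.31 / 6.27
Y = 70.53 + 101.038 / 6.27
Y = 70.53 + 16.1145
Y = 86.6445

86.6445


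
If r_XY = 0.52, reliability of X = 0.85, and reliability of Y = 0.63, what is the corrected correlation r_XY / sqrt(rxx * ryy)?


r_corrected = rxy / sqrt(rxx * ryy)
= 0.52 / sqrt(0.85 * 0.63)
= 0.52 / sqrt(0.5355)
= 0.52 / 0.731779
r_corrected = 0.7106

0.7106


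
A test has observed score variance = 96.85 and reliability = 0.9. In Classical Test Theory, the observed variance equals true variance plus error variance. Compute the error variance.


var_true = rxx * var_obs = 0.9 * 96.85 = 87.165
var_error = var_obs - var_true
var_error = 96.85 - 87.165
var_error = 9.685

9.685


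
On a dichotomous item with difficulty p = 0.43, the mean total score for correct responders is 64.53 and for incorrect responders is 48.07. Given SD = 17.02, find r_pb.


q = 1 - p = 0.57
rpb = ((M1 - M0) / SD) * sqrt(p * q)
rpb = ((64.53 - 48.07) / 17.02) * sqrt(0.43 * 0.57)
rpb = 0.4788

0.4788


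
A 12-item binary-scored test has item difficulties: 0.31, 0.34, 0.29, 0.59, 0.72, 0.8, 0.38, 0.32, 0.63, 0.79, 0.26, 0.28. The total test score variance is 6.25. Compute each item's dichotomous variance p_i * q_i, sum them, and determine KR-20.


For each item, compute p_i * q_i:
  Item 1: 0.31 * 0.69 = 0.2139
  Item 2: 0.34 * 0.66 = 0.2244
  Item 3: 0.29 * 0.71 = 0.2059
  Item 4: 0.59 * 0.41 = 0.2419
  Item 5: 0.72 * 0.28 = 0.2016
  Item 6: 0.8 * 0.2 = 0.16
  Item 7: 0.38 * 0.62 = 0.2356
  Item 8: 0.32 * 0.68 = 0.2176
  Item 9: 0.63 * 0.37 = 0.2331
  Item 10: 0.79 * 0.21 = 0.1659
  Item 11: 0.26 * 0.74 = 0.1924
  Item 12: 0.28 * 0.72 = 0.2016
Sum(p_i * q_i) = 0.2139 + 0.2244 + 0.2059 + 0.2419 + 0.2016 + 0.16 + 0.2356 + 0.2176 + 0.2331 + 0.1659 + 0.1924 + 0.2016 = 2.4939
KR-20 = (k/(k-1)) * (1 - Sum(p_i*q_i) / Var_total)
= (12/11) * (1 - 2.4939/6.25)
= 1.0909 * 0.601
KR-20 = 0.6556

0.6556


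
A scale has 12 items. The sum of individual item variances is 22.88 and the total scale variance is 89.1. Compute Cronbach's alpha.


alpha = (k/(k-1)) * (1 - sum(si^2)/s_total^2)
= (12/11) * (1 - 22.88/89.1)
alpha = 0.8108

0.8108


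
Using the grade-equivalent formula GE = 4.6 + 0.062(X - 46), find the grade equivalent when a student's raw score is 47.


raw - median = 47 - 46 = 1
slope * diff = 0.062 * 1 = 0.062
GE = 4.6 + 0.062
GE = 4.662

4.662


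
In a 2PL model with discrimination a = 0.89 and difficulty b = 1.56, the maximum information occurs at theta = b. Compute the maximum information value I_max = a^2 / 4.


For 2PL, max info at theta = b = 1.56
I_max = a^2 / 4 = 0.89^2 / 4
= 0.7921 / 4
I_max = 0.198

0.198


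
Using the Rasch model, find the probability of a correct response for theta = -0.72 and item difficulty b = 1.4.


theta - b = -0.72 - 1.4 = -2.12
exp(-(theta - b)) = exp(2.12) = 8.3311
P = 1 / (1 + 8.3311)
P = 0.1072

0.1072


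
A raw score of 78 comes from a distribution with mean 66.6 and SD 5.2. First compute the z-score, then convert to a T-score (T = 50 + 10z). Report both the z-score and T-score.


z = (X - mean) / SD = (78 - 66.6) / 5.2
z = 11.4 / 5.2
z = 2.1923
T-score = T = 50 + 10z
Carry z at full precision (z = 11.4 / 5.2) into the conversion:
T-score = 50 + 10 * (11.4 / 5.2) = 50 + 114 / 5.2
T-score = 50 + 21.9231
T-score = 71.9231

71.9231


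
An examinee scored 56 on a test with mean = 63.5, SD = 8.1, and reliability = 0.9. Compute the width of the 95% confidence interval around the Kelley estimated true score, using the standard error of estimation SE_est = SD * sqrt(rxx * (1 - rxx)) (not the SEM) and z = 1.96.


True score estimate = 0.9*56 + 0.1*63.5 = 56.75
SE_est = SD * sqrt(rxx * (1 - rxx)) = 8.1 * sqrt(0.9 * 0.1) = 8.1 * sqrt(0.09) = 2.43
CI = T_est +/- z * SE_est, so width = 2 * z * SE_est = 2 * 1.96 * 2.43
Width = 9.5256

9.5256


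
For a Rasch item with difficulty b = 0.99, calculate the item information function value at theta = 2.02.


P = 1/(1+exp(-(2.02-0.99))) = 0.7369
I = P*(1-P) = 0.7369 * 0.2631
I = 0.1939

0.1939


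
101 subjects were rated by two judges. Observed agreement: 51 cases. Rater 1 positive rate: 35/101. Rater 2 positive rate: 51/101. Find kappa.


P_o = 51/101 = 0.50495
P_e = (35*51 + 66*50) / 10201 = 0.498481
kappa = (P_o - P_e) / (1 - P_e)
kappa = (0.50495 - 0.498481) / (1 - 0.498481)
kappa = 0.0129

0.0129


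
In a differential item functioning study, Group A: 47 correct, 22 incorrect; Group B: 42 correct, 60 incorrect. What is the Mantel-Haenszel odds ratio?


Odds_A = 47/22 = 2.1364
Odds_B = 42/60 = 0.7
OR = Odds_A / Odds_B = 2.1364 / 0.7
Exactly, OR = (47 * 60) / (22 * 42) = 2820 / 924
OR = 3.0519

3.0519


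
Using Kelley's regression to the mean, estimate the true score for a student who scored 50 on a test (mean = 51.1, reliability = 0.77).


T_est = rxx * X + (1 - rxx) * mean
T_est = 0.77 * 50 + 0.23 * 51.1
T_est = 38.5 + 11.753
T_est = 50.253

50.253


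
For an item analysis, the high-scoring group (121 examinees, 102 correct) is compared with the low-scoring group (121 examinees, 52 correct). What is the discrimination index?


p_upper = 102/121 = 0.843
p_lower = 52/121 = 0.4298
D = 0.843 - 0.4298 = 0.4132

0.4132


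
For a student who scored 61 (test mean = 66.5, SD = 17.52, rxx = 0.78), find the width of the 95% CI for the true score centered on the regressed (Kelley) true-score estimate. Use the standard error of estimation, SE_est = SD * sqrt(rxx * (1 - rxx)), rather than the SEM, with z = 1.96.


True score estimate = 0.78*61 + 0.22*66.5 = 62.21
SE_est = SD * sqrt(rxx * (1 - rxx)) = 17.52 * sqrt(0.78 * 0.22) = 17.52 * sqrt(0.1716) = 7.257595
CI = T_est +/- z * SE_est, so width = 2 * z * SE_est = 2 * 1.96 * 7.257595
Width = 28.4498

28.4498


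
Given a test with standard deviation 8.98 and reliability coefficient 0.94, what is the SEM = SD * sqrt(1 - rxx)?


SEM = SD * sqrt(1 - rxx)
SEM = 8.98 * sqrt(1 - 0.94)
SEM = 8.98 * sqrt(0.06) = 8.98 * 0.244949
SEM = 2.1996

2.1996


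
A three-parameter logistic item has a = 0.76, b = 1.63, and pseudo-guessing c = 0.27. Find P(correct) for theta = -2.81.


logit = 0.76*(-2.81 - 1.63) = -3.3744
P* = 1/(1 + exp(--3.3744)) = 0.0331
P = 0.27 + (1 - 0.27) * 0.0331
P = 0.2942

0.2942


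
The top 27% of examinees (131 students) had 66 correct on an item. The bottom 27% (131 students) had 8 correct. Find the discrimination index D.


p_upper = 66/131 = 0.5038
p_lower = 8/131 = 0.0611
D = 0.5038 - 0.0611 = 0.4427

0.4427


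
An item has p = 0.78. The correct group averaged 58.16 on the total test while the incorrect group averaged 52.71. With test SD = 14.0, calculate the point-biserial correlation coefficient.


q = 1 - p = 0.22
rpb = ((M1 - M0) / SD) * sqrt(p * q)
rpb = ((58.16 - 52.71) / 14.0) * sqrt(0.78 * 0.22)
rpb = 0.1613

0.1613


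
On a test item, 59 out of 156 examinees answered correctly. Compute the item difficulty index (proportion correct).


Item difficulty p = number correct / total examinees
p = 59 / 156
p = 0.3782

0.3782


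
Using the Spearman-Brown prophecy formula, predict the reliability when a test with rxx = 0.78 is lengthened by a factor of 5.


r_new = (n * rxx) / (1 + (n-1) * rxx)
r_new = (5 * 0.78) / (1 + 4 * 0.78)
r_new = 3.9 / 4.12
r_new = 0.9466

0.9466


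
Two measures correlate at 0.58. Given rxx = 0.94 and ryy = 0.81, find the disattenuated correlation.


r_corrected = rxy / sqrt(rxx * ryy)
= 0.58 / sqrt(0.94 * 0.81)
= 0.58 / sqrt(0.7614)
= 0.58 / 0.872582
r_corrected = 0.6647

0.6647


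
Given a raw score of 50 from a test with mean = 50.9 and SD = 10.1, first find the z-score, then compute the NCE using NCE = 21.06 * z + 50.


z = (X - mean) / SD = (50 - 50.9) / 10.1
z = -0.9 / 10.1
z = -0.0891
NCE = NCE = 21.06z + 50
Carry z at full precision (z = -0.9 / 10.1) into the conversion:
NCE = 21.06 * (-0.9 / 10.1) + 50 = -18.954 / 10.1 + 50
NCE = -1.8766 + 50
NCE = 48.1234

48.1234


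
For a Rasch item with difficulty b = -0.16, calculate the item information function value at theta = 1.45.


P = 1/(1+exp(-(1.45--0.16))) = 0.8334
I = P*(1-P) = 0.8334 * 0.1666
I = 0.1388

0.1388


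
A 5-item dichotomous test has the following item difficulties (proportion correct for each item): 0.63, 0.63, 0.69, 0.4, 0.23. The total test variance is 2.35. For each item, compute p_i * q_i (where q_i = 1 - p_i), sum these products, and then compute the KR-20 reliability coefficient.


For each item, compute p_i * q_i:
  Item 1: 0.63 * 0.37 = 0.2331
  Item 2: 0.63 * 0.37 = 0.2331
  Item 3: 0.69 * 0.31 = 0.2139
  Item 4: 0.4 * 0.6 = 0.24
  Item 5: 0.23 * 0.77 = 0.1771
Sum(p_i * q_i) = 0.2331 + 0.2331 + 0.2139 + 0.24 + 0.1771 = 1.0972
KR-20 = (k/(k-1)) * (1 - Sum(p_i*q_i) / Var_total)
= (5/4) * (1 - 1.0972/2.35)
= 1.25 * 0.5331
KR-20 = 0.6664

0.6664


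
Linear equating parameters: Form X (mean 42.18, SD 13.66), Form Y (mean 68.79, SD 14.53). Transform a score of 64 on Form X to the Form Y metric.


slope = SD_Y / SD_X = 14.53 / 13.66 ~ 1.0637
intercept = mean_Y - slope * mean_X = 68.79 - (14.53 / 13.66) * 42.18 ~ 23.9236
Y = slope * X + intercept. To avoid rounding drift from the rounded slope/intercept, evaluate the equivalent form Y = mean_Y + SD_Y * (X - mean_X) / SD_X at full precision:
Y = 68.79 + 14.53 * (64 - 42.18) / 13.66
Y = 68.79 + 14.53 * 21.82 / 13.66
Y = 68.79 + 317.0446 / 13.66
Y = 68.79 + 23.2097
Y = 91.9997

91.9997


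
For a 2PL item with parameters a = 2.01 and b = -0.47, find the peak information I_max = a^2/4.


For 2PL, max info at theta = b = -0.47
I_max = a^2 / 4 = 2.01^2 / 4
= 4.0401 / 4
I_max = 1.01

1.01


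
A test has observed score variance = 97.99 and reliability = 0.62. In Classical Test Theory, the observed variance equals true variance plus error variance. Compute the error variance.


var_true = rxx * var_obs = 0.62 * 97.99 = 60.7538
var_error = var_obs - var_true
var_error = 97.99 - 60.7538
var_error = 37.2362

37.2362


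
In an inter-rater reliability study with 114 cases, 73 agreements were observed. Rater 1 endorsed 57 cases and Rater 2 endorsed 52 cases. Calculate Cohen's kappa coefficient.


P_o = 73/114 = 0.640351
P_e = (57*52 + 57*62) / 12996 = 0.5
kappa = (P_o - P_e) / (1 - P_e)
kappa = (0.640351 - 0.5) / (1 - 0.5)
kappa = 0.2807

0.2807


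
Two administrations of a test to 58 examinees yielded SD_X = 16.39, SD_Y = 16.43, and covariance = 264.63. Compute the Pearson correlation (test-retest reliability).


r = cov(X,Y) / (SD_X * SD_Y)
r = 264.63 / (16.39 * 16.43)
r = 264.63 / 269.2877
r = 0.9827

0.9827


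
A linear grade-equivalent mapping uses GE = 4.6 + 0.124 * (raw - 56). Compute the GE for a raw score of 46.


raw - median = 46 - 56 = -10
slope * diff = 0.124 * -10 = -1.24
GE = 4.6 + -1.24
GE = 3.36

3.36


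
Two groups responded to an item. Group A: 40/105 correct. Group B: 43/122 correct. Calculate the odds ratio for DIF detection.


Odds_A = 40/65 = 0.6154
Odds_B = 43/79 = 0.5443
OR = Odds_A / Odds_B = 0.6154 / 0.5443
Exactly, OR = (40 * 79) / (65 * 43) = 3160 / 2795
OR = 1.1306

1.1306


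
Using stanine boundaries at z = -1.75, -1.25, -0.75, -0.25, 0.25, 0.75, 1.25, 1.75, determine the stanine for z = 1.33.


Stanine boundaries: [-1.75, -1.25, -0.75, -0.25, 0.25, 0.75, 1.25, 1.75]
z = 1.33
Check each boundary:
  z >= -1.75 -> could be stanine 2
  z >= -1.25 -> could be stanine 3
  z >= -0.75 -> could be stanine 4
  z >= -0.25 -> could be stanine 5
  z >= 0.25 -> could be stanine 6
  z >= 0.75 -> could be stanine 7
  z >= 1.25 -> could be stanine 8
  z < 1.75
Highest qualifying boundary gives stanine = 8

8


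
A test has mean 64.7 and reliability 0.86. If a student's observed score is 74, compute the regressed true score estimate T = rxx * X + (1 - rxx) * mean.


T_est = rxx * X + (1 - rxx) * mean
T_est = 0.86 * 74 + 0.14 * 64.7
T_est = 63.64 + 9.058
T_est = 72.698

72.698


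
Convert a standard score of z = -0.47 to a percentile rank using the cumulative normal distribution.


CDF(z) = 0.5 * (1 + erf(z/sqrt(2)))
erf(-0.3323) = -0.3616
CDF = 0.3192
Percentile rank = 0.3192 * 100 = 31.92

31.92


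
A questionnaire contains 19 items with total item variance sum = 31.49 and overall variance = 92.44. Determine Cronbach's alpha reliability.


alpha = (k/(k-1)) * (1 - sum(si^2)/s_total^2)
= (19/18) * (1 - 31.49/92.44)
alpha = 0.696

0.696


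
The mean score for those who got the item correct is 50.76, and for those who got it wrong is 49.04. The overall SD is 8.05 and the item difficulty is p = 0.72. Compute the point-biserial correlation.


q = 1 - p = 0.28
rpb = ((M1 - M0) / SD) * sqrt(p * q)
rpb = ((50.76 - 49.04) / 8.05) * sqrt(0.72 * 0.28)
rpb = 0.0959

0.0959


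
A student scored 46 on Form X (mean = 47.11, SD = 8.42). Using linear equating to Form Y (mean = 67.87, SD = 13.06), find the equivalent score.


slope = SD_Y / SD_X = 13.06 / 8.42 ~ 1.5511
intercept = mean_Y - slope * mean_X = 67.87 - (13.06 / 8.42) * 47.11 ~ -5.2009
Y = slope * X + intercept. To avoid rounding drift from the rounded slope/intercept, evaluate the equivalent form Y = mean_Y + SD_Y * (X - mean_X) / SD_X at full precision:
Y = 67.87 + 13.06 * (46 - 47.11) / 8.42
Y = 67.87 - 13.06 * 1.11 / 8.42
Y = 67.87 - 14.4966 / 8.42
Y = 67.87 - 1.7217
Y = 66.1483

66.1483


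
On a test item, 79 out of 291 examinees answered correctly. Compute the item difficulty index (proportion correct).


Item difficulty p = number correct / total examinees
p = 79 / 291
p = 0.2715

0.2715


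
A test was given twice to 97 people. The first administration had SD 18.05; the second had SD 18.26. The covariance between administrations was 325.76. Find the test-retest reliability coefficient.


r = cov(X,Y) / (SD_X * SD_Y)
r = 325.76 / (18.05 * 18.26)
r = 325.76 / 329.593
r = 0.9884

0.9884


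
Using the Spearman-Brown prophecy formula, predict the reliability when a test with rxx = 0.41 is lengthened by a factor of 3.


r_new = (n * rxx) / (1 + (n-1) * rxx)
r_new = (3 * 0.41) / (1 + 2 * 0.41)
r_new = 1.23 / 1.82
r_new = 0.6758

0.6758


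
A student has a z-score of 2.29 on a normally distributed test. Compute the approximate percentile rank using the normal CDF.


CDF(z) = 0.5 * (1 + erf(z/sqrt(2)))
erf(1.6193) = 0.978
CDF = 0.989
Percentile rank = 0.989 * 100 = 98.9

98.9


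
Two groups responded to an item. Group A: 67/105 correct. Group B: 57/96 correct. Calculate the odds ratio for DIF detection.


Odds_A = 67/38 = 1.7632
Odds_B = 57/39 = 1.4615
OR = Odds_A / Odds_B = 1.7632 / 1.4615
Exactly, OR = (67 * 39) / (38 * 57) = 2613 / 2166
OR = 1.2064

1.2064


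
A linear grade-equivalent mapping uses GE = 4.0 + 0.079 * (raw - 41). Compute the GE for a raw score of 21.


raw - median = 21 - 41 = -20
slope * diff = 0.079 * -20 = -1.58
GE = 4.0 + -1.58
GE = 2.42

2.42


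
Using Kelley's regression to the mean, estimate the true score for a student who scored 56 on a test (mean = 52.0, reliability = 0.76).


T_est = rxx * X + (1 - rxx) * mean
T_est = 0.76 * 56 + 0.24 * 52.0
T_est = 42.56 + 12.48
T_est = 55.04

55.04


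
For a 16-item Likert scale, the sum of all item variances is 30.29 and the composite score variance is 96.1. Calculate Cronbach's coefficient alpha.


alpha = (k/(k-1)) * (1 - sum(si^2)/s_total^2)
= (16/15) * (1 - 30.29/96.1)
alpha = 0.7305

0.7305


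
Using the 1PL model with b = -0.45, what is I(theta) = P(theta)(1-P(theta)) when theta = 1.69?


P = 1/(1+exp(-(1.69--0.45))) = 0.8947
I = P*(1-P) = 0.8947 * 0.1053
I = 0.0942

0.0942


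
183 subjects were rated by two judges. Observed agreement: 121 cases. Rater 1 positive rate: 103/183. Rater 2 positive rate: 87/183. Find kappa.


P_o = 121/183 = 0.661202
P_e = (103*87 + 80*96) / 33489 = 0.496909
kappa = (P_o - P_e) / (1 - P_e)
kappa = (0.661202 - 0.496909) / (1 - 0.496909)
kappa = 0.3266

0.3266


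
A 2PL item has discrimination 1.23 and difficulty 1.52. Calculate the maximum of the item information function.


For 2PL, max info at theta = b = 1.52
I_max = a^2 / 4 = 1.23^2 / 4
= 1.5129 / 4
I_max = 0.3782

0.3782


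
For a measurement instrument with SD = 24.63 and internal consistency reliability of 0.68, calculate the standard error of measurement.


SEM = SD * sqrt(1 - rxx)
SEM = 24.63 * sqrt(1 - 0.68)
SEM = 24.63 * sqrt(0.32) = 24.63 * 0.565685
SEM = 13.9328

13.9328


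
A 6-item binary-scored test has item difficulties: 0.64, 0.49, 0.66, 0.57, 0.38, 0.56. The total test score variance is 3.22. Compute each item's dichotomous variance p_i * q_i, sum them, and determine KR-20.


For each item, compute p_i * q_i:
  Item 1: 0.64 * 0.36 = 0.2304
  Item 2: 0.49 * 0.51 = 0.2499
  Item 3: 0.66 * 0.34 = 0.2244
  Item 4: 0.57 * 0.43 = 0.2451
  Item 5: 0.38 * 0.62 = 0.2356
  Item 6: 0.56 * 0.44 = 0.2464
Sum(p_i * q_i) = 0.2304 + 0.2499 + 0.2244 + 0.2451 + 0.2356 + 0.2464 = 1.4318
KR-20 = (k/(k-1)) * (1 - Sum(p_i*q_i) / Var_total)
= (6/5) * (1 - 1.4318/3.22)
= 1.2 * 0.5553
KR-20 = 0.6664

0.6664


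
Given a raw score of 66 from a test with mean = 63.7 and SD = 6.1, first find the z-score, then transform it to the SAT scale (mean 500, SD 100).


z = (X - mean) / SD = (66 - 63.7) / 6.1
z = 2.3 / 6.1
z = 0.377
SAT-scale = SAT = 500 + 100z
Carry z at full precision (z = 2.3 / 6.1) into the conversion:
SAT-scale = 500 + 100 * (2.3 / 6.1) = 500 + 230 / 6.1
SAT-scale = 500 + 37.7049
SAT-scale = 537.7049

537.7049


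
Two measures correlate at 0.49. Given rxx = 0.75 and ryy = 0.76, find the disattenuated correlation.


r_corrected = rxy / sqrt(rxx * ryy)
= 0.49 / sqrt(0.75 * 0.76)
= 0.49 / sqrt(0.57)
= 0.49 / 0.754983
r_corrected = 0.649

0.649


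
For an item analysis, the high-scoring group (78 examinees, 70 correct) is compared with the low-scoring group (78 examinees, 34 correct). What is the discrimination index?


p_upper = 70/78 = 0.8974
p_lower = 34/78 = 0.4359
D = 0.8974 - 0.4359 = 0.4615

0.4615


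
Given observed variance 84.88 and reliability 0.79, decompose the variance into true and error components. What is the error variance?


var_true = rxx * var_obs = 0.79 * 84.88 = 67.0552
var_error = var_obs - var_true
var_error = 84.88 - 67.0552
var_error = 17.8248

17.8248


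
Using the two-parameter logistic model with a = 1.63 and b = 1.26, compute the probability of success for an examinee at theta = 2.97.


a*(theta - b) = 1.63 * (2.97 - 1.26) = 2.7873
exp(-2.7873) = 0.0616
P = 1 / (1 + 0.0616)
P = 0.942

0.942


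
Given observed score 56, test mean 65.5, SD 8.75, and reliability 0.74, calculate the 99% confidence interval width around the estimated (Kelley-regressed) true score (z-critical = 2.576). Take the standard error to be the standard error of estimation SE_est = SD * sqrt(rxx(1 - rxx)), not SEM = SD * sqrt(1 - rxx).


True score estimate = 0.74*56 + 0.26*65.5 = 58.47
SE_est = SD * sqrt(rxx * (1 - rxx)) = 8.75 * sqrt(0.74 * 0.26) = 8.75 * sqrt(0.1924) = 3.83805
CI = T_est +/- z * SE_est, so width = 2 * z * SE_est = 2 * 2.576 * 3.83805
Width = 19.7736

19.7736


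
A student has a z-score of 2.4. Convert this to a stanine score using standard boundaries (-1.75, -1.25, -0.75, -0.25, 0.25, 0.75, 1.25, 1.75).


Stanine boundaries: [-1.75, -1.25, -0.75, -0.25, 0.25, 0.75, 1.25, 1.75]
z = 2.4
Check each boundary:
  z >= -1.75 -> could be stanine 2
  z >= -1.25 -> could be stanine 3
  z >= -0.75 -> could be stanine 4
  z >= -0.25 -> could be stanine 5
  z >= 0.25 -> could be stanine 6
  z >= 0.75 -> could be stanine 7
  z >= 1.25 -> could be stanine 8
  z >= 1.75 -> could be stanine 9
Highest qualifying boundary gives stanine = 9

9


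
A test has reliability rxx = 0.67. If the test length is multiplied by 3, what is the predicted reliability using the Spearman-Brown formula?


r_new = (n * rxx) / (1 + (n-1) * rxx)
r_new = (3 * 0.67) / (1 + 2 * 0.67)
r_new = 2.01 / 2.34
r_new = 0.859

0.859


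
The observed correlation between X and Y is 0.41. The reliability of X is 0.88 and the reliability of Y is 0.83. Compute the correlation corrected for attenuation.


r_corrected = rxy / sqrt(rxx * ryy)
= 0.41 / sqrt(0.88 * 0.83)
= 0.41 / sqrt(0.7304)
= 0.41 / 0.854634
r_corrected = 0.4797

0.4797


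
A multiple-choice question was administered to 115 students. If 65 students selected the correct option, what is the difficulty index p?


Item difficulty p = number correct / total examinees
p = 65 / 115
p = 0.5652

0.5652


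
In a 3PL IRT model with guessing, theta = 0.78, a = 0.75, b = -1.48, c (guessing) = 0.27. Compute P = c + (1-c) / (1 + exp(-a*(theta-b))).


logit = 0.75*(0.78 - -1.48) = 1.695
P* = 1/(1 + exp(-1.695)) = 0.8449
P = 0.27 + (1 - 0.27) * 0.8449
P = 0.8868

0.8868


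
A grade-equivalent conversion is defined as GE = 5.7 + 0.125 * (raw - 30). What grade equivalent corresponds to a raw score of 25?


raw - median = 25 - 30 = -5
slope * diff = 0.125 * -5 = -0.625
GE = 5.7 + -0.625
GE = 5.075

5.075


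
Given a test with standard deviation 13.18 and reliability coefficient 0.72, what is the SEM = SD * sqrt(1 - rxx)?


SEM = SD * sqrt(1 - rxx)
SEM = 13.18 * sqrt(1 - 0.72)
SEM = 13.18 * sqrt(0.28) = 13.18 * 0.52915
SEM = 6.9742

6.9742


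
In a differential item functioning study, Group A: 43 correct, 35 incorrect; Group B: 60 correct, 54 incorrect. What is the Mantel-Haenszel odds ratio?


Odds_A = 43/35 = 1.2286
Odds_B = 60/54 = 1.1111
OR = Odds_A / Odds_B = 1.2286 / 1.1111
Exactly, OR = (43 * 54) / (35 * 60) = 2322 / 2100
OR = 1.1057

1.1057


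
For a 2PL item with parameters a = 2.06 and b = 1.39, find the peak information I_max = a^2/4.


For 2PL, max info at theta = b = 1.39
I_max = a^2 / 4 = 2.06^2 / 4
= 4.2436 / 4
I_max = 1.0609

1.0609


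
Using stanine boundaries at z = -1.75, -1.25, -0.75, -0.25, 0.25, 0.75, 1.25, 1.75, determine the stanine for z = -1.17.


Stanine boundaries: [-1.75, -1.25, -0.75, -0.25, 0.25, 0.75, 1.25, 1.75]
z = -1.17
Check each boundary:
  z >= -1.75 -> could be stanine 2
  z >= -1.25 -> could be stanine 3
  z < -0.75
  z < -0.25
  z < 0.25
  z < 0.75
  z < 1.25
  z < 1.75
Highest qualifying boundary gives stanine = 3

3


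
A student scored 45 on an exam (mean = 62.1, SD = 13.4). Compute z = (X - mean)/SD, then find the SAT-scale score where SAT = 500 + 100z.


z = (X - mean) / SD = (45 - 62.1) / 13.4
z = -17.1 / 13.4
z = -1.2761
SAT-scale = SAT = 500 + 100z
Carry z at full precision (z = -17.1 / 13.4) into the conversion:
SAT-scale = 500 + 100 * (-17.1 / 13.4) = 500 + -1710 / 13.4
SAT-scale = 500 + -127.6119
SAT-scale = 372.3881

372.3881


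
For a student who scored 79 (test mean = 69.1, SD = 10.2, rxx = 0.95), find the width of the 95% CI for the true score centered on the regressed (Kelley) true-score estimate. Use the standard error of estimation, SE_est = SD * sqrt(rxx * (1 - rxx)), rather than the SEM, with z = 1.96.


True score estimate = 0.95*79 + 0.05*69.1 = 78.505
SE_est = SD * sqrt(rxx * (1 - rxx)) = 10.2 * sqrt(0.95 * 0.05) = 10.2 * sqrt(0.0475) = 2.223038
CI = T_est +/- z * SE_est, so width = 2 * z * SE_est = 2 * 1.96 * 2.223038
Width = 8.7143

8.7143


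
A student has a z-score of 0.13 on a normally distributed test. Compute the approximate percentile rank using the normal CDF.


CDF(z) = 0.5 * (1 + erf(z/sqrt(2)))
erf(0.0919) = 0.1034
CDF = 0.5517
Percentile rank = 0.5517 * 100 = 55.17

55.17


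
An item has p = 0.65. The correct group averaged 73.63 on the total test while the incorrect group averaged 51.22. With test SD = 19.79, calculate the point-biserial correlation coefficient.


q = 1 - p = 0.35
rpb = ((M1 - M0) / SD) * sqrt(p * q)
rpb = ((73.63 - 51.22) / 19.79) * sqrt(0.65 * 0.35)
rpb = 0.5401

0.5401


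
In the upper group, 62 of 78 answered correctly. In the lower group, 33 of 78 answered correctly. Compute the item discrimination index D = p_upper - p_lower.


p_upper = 62/78 = 0.7949
p_lower = 33/78 = 0.4231
D = 0.7949 - 0.4231 = 0.3718

0.3718


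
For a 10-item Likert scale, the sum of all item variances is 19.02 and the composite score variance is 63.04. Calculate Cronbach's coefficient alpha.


alpha = (k/(k-1)) * (1 - sum(si^2)/s_total^2)
= (10/9) * (1 - 19.02/63.04)
alpha = 0.7759

0.7759


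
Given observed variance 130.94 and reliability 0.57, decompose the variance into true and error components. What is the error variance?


var_true = rxx * var_obs = 0.57 * 130.94 = 74.6358
var_error = var_obs - var_true
var_error = 130.94 - 74.6358
var_error = 56.3042

56.3042


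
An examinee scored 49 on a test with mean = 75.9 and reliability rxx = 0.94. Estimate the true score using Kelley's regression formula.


T_est = rxx * X + (1 - rxx) * mean
T_est = 0.94 * 49 + 0.06 * 75.9
T_est = 46.06 + 4.554
T_est = 50.614

50.614


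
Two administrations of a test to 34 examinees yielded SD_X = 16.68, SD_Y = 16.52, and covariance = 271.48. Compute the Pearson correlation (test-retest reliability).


r = cov(X,Y) / (SD_X * SD_Y)
r = 271.48 / (16.68 * 16.52)
r = 271.48 / 275.5536
r = 0.9852

0.9852


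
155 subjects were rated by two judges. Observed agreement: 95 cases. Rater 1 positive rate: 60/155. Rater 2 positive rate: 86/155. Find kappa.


P_o = 95/155 = 0.612903
P_e = (60*86 + 95*69) / 24025 = 0.487617
kappa = (P_o - P_e) / (1 - P_e)
kappa = (0.612903 - 0.487617) / (1 - 0.487617)
kappa = 0.2445

0.2445


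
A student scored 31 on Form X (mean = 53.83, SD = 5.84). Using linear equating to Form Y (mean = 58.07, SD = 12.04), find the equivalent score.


slope = SD_Y / SD_X = 12.04 / 5.84 ~ 2.0616
intercept = mean_Y - slope * mean_X = 58.07 - (12.04 / 5.84) * 53.83 ~ -52.9083
Y = slope * X + intercept. To avoid rounding drift from the rounded slope/intercept, evaluate the equivalent form Y = mean_Y + SD_Y * (X - mean_X) / SD_X at full precision:
Y = 58.07 + 12.04 * (31 - 53.83) / 5.84
Y = 58.07 - 12.04 * 22.83 / 5.84
Y = 58.07 - 274.8732 / 5.84
Y = 58.07 - 47.0673
Y = 11.0027

11.0027


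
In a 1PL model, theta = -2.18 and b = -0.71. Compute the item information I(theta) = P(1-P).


P = 1/(1+exp(-(-2.18--0.71))) = 0.1869
I = P*(1-P) = 0.1869 * 0.8131
I = 0.152

0.152


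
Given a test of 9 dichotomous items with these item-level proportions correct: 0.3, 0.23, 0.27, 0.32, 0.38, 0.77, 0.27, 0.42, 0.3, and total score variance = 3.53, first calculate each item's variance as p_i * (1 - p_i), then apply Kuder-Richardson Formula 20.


For each item, compute p_i * q_i:
  Item 1: 0.3 * 0.7 = 0.21
  Item 2: 0.23 * 0.77 = 0.1771
  Item 3: 0.27 * 0.73 = 0.1971
  Item 4: 0.32 * 0.68 = 0.2176
  Item 5: 0.38 * 0.62 = 0.2356
  Item 6: 0.77 * 0.23 = 0.1771
  Item 7: 0.27 * 0.73 = 0.1971
  Item 8: 0.42 * 0.58 = 0.2436
  Item 9: 0.3 * 0.7 = 0.21
Sum(p_i * q_i) = 0.21 + 0.1771 + 0.1971 + 0.2176 + 0.2356 + 0.1771 + 0.1971 + 0.2436 + 0.21 = 1.8652
KR-20 = (k/(k-1)) * (1 - Sum(p_i*q_i) / Var_total)
= (9/8) * (1 - 1.8652/3.53)
= 1.125 * 0.4716
KR-20 = 0.5306

0.5306


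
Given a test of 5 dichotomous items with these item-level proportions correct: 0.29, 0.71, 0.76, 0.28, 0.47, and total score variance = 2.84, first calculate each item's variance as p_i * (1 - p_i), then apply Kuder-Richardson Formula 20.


For each item, compute p_i * q_i:
  Item 1: 0.29 * 0.71 = 0.2059
  Item 2: 0.71 * 0.29 = 0.2059
  Item 3: 0.76 * 0.24 = 0.1824
  Item 4: 0.28 * 0.72 = 0.2016
  Item 5: 0.47 * 0.53 = 0.2491
Sum(p_i * q_i) = 0.2059 + 0.2059 + 0.1824 + 0.2016 + 0.2491 = 1.0449
KR-20 = (k/(k-1)) * (1 - Sum(p_i*q_i) / Var_total)
= (5/4) * (1 - 1.0449/2.84)
= 1.25 * 0.6321
KR-20 = 0.7901

0.7901


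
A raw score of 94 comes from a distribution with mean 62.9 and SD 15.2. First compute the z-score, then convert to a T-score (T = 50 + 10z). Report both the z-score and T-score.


z = (X - mean) / SD = (94 - 62.9) / 15.2
z = 31.1 / 15.2
z = 2.0461
T-score = T = 50 + 10z
Carry z at full precision (z = 31.1 / 15.2) into the conversion:
T-score = 50 + 10 * (31.1 / 15.2) = 50 + 311 / 15.2
T-score = 50 + 20.4605
T-score = 70.4605

70.4605


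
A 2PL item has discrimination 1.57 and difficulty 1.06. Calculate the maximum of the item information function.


For 2PL, max info at theta = b = 1.06
I_max = a^2 / 4 = 1.57^2 / 4
= 2.4649 / 4
I_max = 0.6162

0.6162


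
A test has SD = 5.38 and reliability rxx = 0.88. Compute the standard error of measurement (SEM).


SEM = SD * sqrt(1 - rxx)
SEM = 5.38 * sqrt(1 - 0.88)
SEM = 5.38 * sqrt(0.12) = 5.38 * 0.34641
SEM = 1.8637

1.8637


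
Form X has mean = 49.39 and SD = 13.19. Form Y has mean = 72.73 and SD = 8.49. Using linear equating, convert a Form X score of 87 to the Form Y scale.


slope = SD_Y / SD_X = 8.49 / 13.19 ~ 0.6437
intercept = mean_Y - slope * mean_X = 72.73 - (8.49 / 13.19) * 49.39 ~ 40.9392
Y = slope * X + intercept. To avoid rounding drift from the rounded slope/intercept, evaluate the equivalent form Y = mean_Y + SD_Y * (X - mean_X) / SD_X at full precision:
Y = 72.73 + 8.49 * (87 - 49.39) / 13.19
Y = 72.73 + 8.49 * 37.61 / 13.19
Y = 72.73 + 319.3089 / 13.19
Y = 72.73 + 24.2084
Y = 96.9384

96.9384
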